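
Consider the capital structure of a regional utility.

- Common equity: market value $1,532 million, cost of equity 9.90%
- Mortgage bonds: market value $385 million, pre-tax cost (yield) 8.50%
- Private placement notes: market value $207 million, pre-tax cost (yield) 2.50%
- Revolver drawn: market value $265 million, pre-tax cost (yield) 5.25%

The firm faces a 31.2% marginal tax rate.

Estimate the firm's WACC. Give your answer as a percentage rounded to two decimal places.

7.84%

Total capital V = 1532 + 385 + 207 + 265 = 2389.
Equity: weight = 1532/2389 = 0.6413; cost = 9.9%.
Mortgage bonds: weight = 385/2389 = 0.1612; after-tax cost = 8.5% × (1 − 31.2%) = 5.8480%.
Private placement notes: weight = 207/2389 = 0.0866; after-tax cost = 2.5% × (1 − 31.2%) = 1.7200%.
Revolver drawn: weight = 265/2389 = 0.1109; after-tax cost = 5.25% × (1 − 31.2%) = 3.6120%.
WACC = 0.6413 × 9.9000% + 0.1612 × 5.8480% + 0.0866 × 1.7200% + 0.1109 × 3.6120% = 7.8407%.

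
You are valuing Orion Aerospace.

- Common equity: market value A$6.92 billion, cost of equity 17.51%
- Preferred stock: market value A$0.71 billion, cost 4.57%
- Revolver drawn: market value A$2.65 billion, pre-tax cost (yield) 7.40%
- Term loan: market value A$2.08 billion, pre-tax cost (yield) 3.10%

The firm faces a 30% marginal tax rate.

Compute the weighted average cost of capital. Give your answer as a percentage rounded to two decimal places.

11.54%

Total capital V = 6.92 + 0.71 + 2.65 + 2.08 = 12.36.
Equity: weight = 6.92/12.36 = 0.5599; cost = 17.51%.
Preferred: weight = 0.71/12.36 = 0.0574; cost = 4.57%.
Revolver drawn: weight = 2.65/12.36 = 0.2144; after-tax cost = 7.4% × (1 − 30%) = 5.1800%.
Term loan: weight = 2.08/12.36 = 0.1683; after-tax cost = 3.1% × (1 − 30%) = 2.1700%.
WACC = 0.5599 × 17.5100% + 0.0574 × 4.5700% + 0.2144 × 5.1800% + 0.1683 × 2.1700% = 11.5416%.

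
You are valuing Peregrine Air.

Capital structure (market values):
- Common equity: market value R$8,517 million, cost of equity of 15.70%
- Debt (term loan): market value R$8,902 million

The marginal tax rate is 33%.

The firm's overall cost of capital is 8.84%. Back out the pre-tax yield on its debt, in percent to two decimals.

3.40%

Total capital V = 8517 + 8902 = 17419.
Equity weight = 8517/17419 = 0.4889.
Term loan weight = 8902/17419 = 0.5111.
Equity contribution = 0.4889 × 15.7% = 7.6765%.
Remaining for debt = 8.84% − 7.6765% = 1.1635%.
Rd × (1 − 33%) × 0.5111 = 1.1635%  ⇒  Rd = 3.3980%.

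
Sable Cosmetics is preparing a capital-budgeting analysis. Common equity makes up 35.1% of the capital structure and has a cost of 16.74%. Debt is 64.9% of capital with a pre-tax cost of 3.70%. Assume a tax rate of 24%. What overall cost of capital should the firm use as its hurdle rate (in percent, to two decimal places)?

After-tax cost of debt = 3.7% × (1 − 24%) = 2.8120%.
WACC = 0.351 × 16.7400% + 0.649 × 2.8120% = 7.7007%.

7.70%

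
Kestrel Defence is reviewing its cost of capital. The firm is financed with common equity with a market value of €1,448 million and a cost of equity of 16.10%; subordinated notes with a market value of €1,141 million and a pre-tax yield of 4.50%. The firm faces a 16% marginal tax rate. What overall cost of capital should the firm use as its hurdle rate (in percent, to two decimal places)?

10.67%

Total capital V = 1448 + 1141 = 2589.
Equity: weight = 1448/2589 = 0.5593; cost = 16.1%.
Subordinated notes: weight = 1141/2589 = 0.4407; after-tax cost = 4.5% × (1 − 16%) = 3.7800%.
WACC = 0.5593 × 16.1000% + 0.4407 × 3.7800% = 10.6704%.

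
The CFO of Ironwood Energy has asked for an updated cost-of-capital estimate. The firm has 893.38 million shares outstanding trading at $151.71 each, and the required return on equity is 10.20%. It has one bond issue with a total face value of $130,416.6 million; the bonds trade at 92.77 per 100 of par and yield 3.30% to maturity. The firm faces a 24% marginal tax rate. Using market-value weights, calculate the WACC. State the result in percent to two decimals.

6.57%

Market value of equity E = 151.71 × 893.38m = 135534.6798m. Market value of debt D = 130416.6m × 92.77/100 = 120987.47982m.
Total capital V = 135534.6798 + 120987.47982 = 256522.15962.
Equity: weight = 135534.6798/256522.15962 = 0.5284; cost = 10.2%.
Bonds outstanding: weight = 120987.47982/256522.15962 = 0.4716; after-tax cost = 3.3% × (1 − 24%) = 2.5080%.
WACC = 0.5284 × 10.2000% + 0.4716 × 2.5080% = 6.5721%.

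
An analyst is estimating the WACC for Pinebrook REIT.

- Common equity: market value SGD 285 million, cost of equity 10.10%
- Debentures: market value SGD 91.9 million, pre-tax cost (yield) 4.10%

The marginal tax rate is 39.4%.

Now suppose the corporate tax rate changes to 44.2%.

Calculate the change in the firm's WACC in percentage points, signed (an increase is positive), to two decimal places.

-0.05 pp

Current WACC:
Total capital V = 285 + 91.9 = 376.9.
Equity: weight = 285/376.9 = 0.7562; cost = 10.1%.
Debentures: weight = 91.9/376.9 = 0.2438; after-tax cost = 4.1% × (1 − 39.4%) = 2.4846%.
WACC = 0.7562 × 10.1000% + 0.2438 × 2.4846% = 8.2431%.
After the change:
Total capital V = 285 + 91.9 = 376.9.
Equity: weight = 285/376.9 = 0.7562; cost = 10.1%.
Debentures: weight = 91.9/376.9 = 0.2438; after-tax cost = 4.1% × (1 − 44.2%) = 2.2878%.
WACC = 0.7562 × 10.1000% + 0.2438 × 2.2878% = 8.1951%.
Change in WACC = 8.1951% − 8.2431% = -0.0480 pp.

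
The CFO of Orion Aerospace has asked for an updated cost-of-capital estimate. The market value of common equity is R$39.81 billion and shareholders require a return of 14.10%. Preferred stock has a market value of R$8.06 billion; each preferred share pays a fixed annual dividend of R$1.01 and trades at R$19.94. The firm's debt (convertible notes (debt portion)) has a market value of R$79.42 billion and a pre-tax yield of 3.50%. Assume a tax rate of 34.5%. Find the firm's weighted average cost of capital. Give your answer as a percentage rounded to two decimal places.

Cost of preferred: Rp = 1.01 / 19.94 = 5.0652%.
Total capital V = 39.81 + 8.06 + 79.42 = 127.29.
Equity: weight = 39.81/127.29 = 0.3128; cost = 14.1%.
Preferred: weight = 8.06/127.29 = 0.0633; cost = 5.0652%.
Convertible notes (debt portion): weight = 79.42/127.29 = 0.6239; after-tax cost = 3.5% × (1 − 34.5%) = 2.2925%.
WACC = 0.3128 × 14.1000% + 0.0633 × 5.0652% + 0.6239 × 2.2925% = 6.1609%.

6.16%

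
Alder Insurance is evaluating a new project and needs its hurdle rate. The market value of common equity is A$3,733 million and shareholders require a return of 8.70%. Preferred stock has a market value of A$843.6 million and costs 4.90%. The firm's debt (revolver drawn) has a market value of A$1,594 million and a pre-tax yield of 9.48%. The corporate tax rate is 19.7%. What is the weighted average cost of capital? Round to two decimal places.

7.90%

Total capital V = 3733 + 843.6 + 1594 = 6170.6.
Equity: weight = 3733/6170.6 = 0.6050; cost = 8.7%.
Preferred: weight = 843.6/6170.6 = 0.1367; cost = 4.9%.
Revolver drawn: weight = 1594/6170.6 = 0.2583; after-tax cost = 9.48% × (1 − 19.7%) = 7.6124%.
WACC = 0.6050 × 8.7000% + 0.1367 × 4.9000% + 0.2583 × 7.6124% = 7.8996%.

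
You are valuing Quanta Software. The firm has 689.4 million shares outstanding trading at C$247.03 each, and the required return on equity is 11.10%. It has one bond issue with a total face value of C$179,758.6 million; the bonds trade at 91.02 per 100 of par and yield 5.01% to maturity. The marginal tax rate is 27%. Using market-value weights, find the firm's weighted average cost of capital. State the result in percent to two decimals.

7.45%

Market value of equity E = 247.03 × 689.4m = 170302.482m. Market value of debt D = 179758.6m × 91.02/100 = 163616.27772m.
Total capital V = 170302.482 + 163616.27772 = 333918.75972.
Equity: weight = 170302.482/333918.75972 = 0.5100; cost = 11.1%.
Bonds outstanding: weight = 163616.27772/333918.75972 = 0.4900; after-tax cost = 5.01% × (1 − 27%) = 3.6573%.
WACC = 0.5100 × 11.1000% + 0.4900 × 3.6573% = 7.4532%.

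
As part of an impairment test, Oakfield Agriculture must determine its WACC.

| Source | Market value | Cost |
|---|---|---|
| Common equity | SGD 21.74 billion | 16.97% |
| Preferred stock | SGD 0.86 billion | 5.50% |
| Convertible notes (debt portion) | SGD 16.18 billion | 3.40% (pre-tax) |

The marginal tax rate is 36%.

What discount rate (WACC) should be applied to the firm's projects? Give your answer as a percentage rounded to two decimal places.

Total capital V = 21.74 + 0.86 + 16.18 = 38.78.
Equity: weight = 21.74/38.78 = 0.5606; cost = 16.97%.
Preferred: weight = 0.86/38.78 = 0.0222; cost = 5.5%.
Convertible notes (debt portion): weight = 16.18/38.78 = 0.4172; after-tax cost = 3.4% × (1 − 36%) = 2.1760%.
WACC = 0.5606 × 16.9700% + 0.0222 × 5.5000% + 0.4172 × 2.1760% = 10.5432%.

10.54%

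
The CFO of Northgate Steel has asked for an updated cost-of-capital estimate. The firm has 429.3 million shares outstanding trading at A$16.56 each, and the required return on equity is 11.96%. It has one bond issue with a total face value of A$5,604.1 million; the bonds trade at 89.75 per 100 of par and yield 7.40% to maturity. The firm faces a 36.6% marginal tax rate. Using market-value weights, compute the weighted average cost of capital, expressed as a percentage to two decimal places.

8.95%

Market value of equity E = 16.56 × 429.3m = 7109.208m. Market value of debt D = 5604.1m × 89.75/100 = 5029.67975m.
Total capital V = 7109.208 + 5029.67975 = 12138.88775.
Equity: weight = 7109.208/12138.88775 = 0.5857; cost = 11.96%.
Bonds outstanding: weight = 5029.67975/12138.88775 = 0.4143; after-tax cost = 7.4% × (1 − 36.6%) = 4.6916%.
WACC = 0.5857 × 11.9600% + 0.4143 × 4.6916% = 8.9484%.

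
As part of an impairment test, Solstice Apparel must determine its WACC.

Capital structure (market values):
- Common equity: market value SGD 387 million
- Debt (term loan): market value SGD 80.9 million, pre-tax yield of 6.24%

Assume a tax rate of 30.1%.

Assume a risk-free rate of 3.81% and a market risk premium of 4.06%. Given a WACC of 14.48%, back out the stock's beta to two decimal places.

3.15

Total capital V = 387 + 80.9 = 467.9.
Equity weight = 387/467.9 = 0.8271.
Term loan weight = 80.9/467.9 = 0.1729.
Debt contribution = 0.1729 × 6.24% × (1 − 30.1%) = 0.7541%.
Required equity contribution = 14.48% − 0.7541% = 13.7259%  ⇒  Re = 16.5952%.
CAPM: 16.5952% = 3.81% + β × 4.06%  ⇒  β = 3.1491.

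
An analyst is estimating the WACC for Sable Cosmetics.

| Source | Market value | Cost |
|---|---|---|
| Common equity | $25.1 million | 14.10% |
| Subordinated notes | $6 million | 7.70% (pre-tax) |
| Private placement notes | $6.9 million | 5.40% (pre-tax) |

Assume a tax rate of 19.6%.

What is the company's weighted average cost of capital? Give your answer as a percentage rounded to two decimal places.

11.08%

Total capital V = 25.1 + 6 + 6.9 = 38.
Equity: weight = 25.1/38 = 0.6605; cost = 14.1%.
Subordinated notes: weight = 6/38 = 0.1579; after-tax cost = 7.7% × (1 − 19.6%) = 6.1908%.
Private placement notes: weight = 6.9/38 = 0.1816; after-tax cost = 5.4% × (1 − 19.6%) = 4.3416%.
WACC = 0.6605 × 14.1000% + 0.1579 × 6.1908% + 0.1816 × 4.3416% = 11.0793%.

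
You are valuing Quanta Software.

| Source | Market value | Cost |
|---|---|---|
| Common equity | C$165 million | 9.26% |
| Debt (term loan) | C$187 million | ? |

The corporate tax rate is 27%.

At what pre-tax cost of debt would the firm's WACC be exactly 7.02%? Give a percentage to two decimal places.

6.91%

Total capital V = 165 + 187 = 352.
Equity weight = 165/352 = 0.4688.
Term loan weight = 187/352 = 0.5312.
Equity contribution = 0.4688 × 9.26% = 4.3406%.
Remaining for debt = 7.02% − 4.3406% = 2.6794%.
Rd × (1 − 27%) × 0.5312 = 2.6794%  ⇒  Rd = 6.9089%.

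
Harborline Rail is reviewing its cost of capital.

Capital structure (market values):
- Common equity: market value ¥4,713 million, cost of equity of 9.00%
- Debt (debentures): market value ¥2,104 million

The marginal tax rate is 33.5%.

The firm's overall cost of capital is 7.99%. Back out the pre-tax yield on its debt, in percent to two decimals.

8.61%

Total capital V = 4713 + 2104 = 6817.
Equity weight = 4713/6817 = 0.6914.
Debentures weight = 2104/6817 = 0.3086.
Equity contribution = 0.6914 × 9% = 6.2222%.
Remaining for debt = 7.99% − 6.2222% = 1.7678%.
Rd × (1 − 33.5%) × 0.3086 = 1.7678%  ⇒  Rd = 8.6129%.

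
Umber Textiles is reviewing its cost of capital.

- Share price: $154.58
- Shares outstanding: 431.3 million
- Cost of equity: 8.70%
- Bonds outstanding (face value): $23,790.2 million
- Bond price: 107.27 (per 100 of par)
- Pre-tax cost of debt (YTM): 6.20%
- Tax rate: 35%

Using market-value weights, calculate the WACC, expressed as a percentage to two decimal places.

Market value of equity E = 154.58 × 431.3m = 66670.354m. Market value of debt D = 23790.2m × 107.27/100 = 25519.74754m.
Total capital V = 66670.354 + 25519.74754 = 92190.10154.
Equity: weight = 66670.354/92190.10154 = 0.7232; cost = 8.7%.
Bonds outstanding: weight = 25519.74754/92190.10154 = 0.2768; after-tax cost = 6.2% × (1 − 35%) = 4.0300%.
WACC = 0.7232 × 8.7000% + 0.2768 × 4.0300% = 7.4073%.

7.41%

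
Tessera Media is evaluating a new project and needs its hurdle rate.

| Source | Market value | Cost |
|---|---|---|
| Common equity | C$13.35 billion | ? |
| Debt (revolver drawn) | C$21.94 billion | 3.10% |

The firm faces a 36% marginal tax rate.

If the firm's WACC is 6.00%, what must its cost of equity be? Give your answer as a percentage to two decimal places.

12.60%

Total capital V = 13.35 + 21.94 = 35.29.
Equity weight = 13.35/35.29 = 0.3783.
Revolver drawn weight = 21.94/35.29 = 0.6217.
Debt contribution = 0.6217 × 3.1% × (1 − 36%) = 1.2335%.
Required equity contribution = 6.0% − 1.2335% = 4.7665%.
Re = 4.7665% / 0.3783 = 12.6001%.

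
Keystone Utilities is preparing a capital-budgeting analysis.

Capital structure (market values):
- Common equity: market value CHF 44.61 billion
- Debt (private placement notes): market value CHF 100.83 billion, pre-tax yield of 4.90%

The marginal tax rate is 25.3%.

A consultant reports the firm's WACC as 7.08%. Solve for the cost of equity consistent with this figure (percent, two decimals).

14.81%

Total capital V = 44.61 + 100.83 = 145.44.
Equity weight = 44.61/145.44 = 0.3067.
Private placement notes weight = 100.83/145.44 = 0.6933.
Debt contribution = 0.6933 × 4.9% × (1 − 25.3%) = 2.5376%.
Required equity contribution = 7.08% − 2.5376% = 4.5424%.
Re = 4.5424% / 0.3067 = 14.8094%.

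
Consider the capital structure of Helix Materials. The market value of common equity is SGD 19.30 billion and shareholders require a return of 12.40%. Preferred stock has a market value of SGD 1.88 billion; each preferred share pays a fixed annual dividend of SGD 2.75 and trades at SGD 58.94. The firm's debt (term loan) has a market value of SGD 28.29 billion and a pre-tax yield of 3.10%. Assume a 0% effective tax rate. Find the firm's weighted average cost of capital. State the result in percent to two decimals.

6.79%

Cost of preferred: Rp = 2.75 / 58.94 = 4.6658%.
Total capital V = 19.3 + 1.88 + 28.29 = 49.47.
Equity: weight = 19.3/49.47 = 0.3901; cost = 12.4%.
Preferred: weight = 1.88/49.47 = 0.0380; cost = 4.6658%.
Term loan: weight = 28.29/49.47 = 0.5719; after-tax cost = 3.1% × (1 − 0%) = 3.1000%.
WACC = 0.3901 × 12.4000% + 0.0380 × 4.6658% + 0.5719 × 3.1000% = 6.7878%.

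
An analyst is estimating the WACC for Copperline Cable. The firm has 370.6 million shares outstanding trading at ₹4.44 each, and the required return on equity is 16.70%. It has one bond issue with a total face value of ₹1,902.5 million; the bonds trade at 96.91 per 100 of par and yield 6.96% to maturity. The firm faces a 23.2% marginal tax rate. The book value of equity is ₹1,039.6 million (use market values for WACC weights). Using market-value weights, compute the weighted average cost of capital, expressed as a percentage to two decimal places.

10.70%

Market value of equity E = 4.44 × 370.6m = 1645.464m. Market value of debt D = 1902.5m × 96.91/100 = 1843.71275m.
Total capital V = 1645.464 + 1843.71275 = 3489.17675.
Equity: weight = 1645.464/3489.17675 = 0.4716; cost = 16.7%.
Bonds outstanding: weight = 1843.71275/3489.17675 = 0.5284; after-tax cost = 6.96% × (1 − 23.2%) = 5.3453%.
WACC = 0.4716 × 16.7000% + 0.5284 × 5.3453% = 10.7001%.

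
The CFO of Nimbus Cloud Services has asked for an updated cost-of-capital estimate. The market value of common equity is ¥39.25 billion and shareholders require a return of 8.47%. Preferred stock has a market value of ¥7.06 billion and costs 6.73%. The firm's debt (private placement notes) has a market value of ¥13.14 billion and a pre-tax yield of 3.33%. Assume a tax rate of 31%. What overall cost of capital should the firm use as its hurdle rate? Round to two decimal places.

Total capital V = 39.25 + 7.06 + 13.14 = 59.45.
Equity: weight = 39.25/59.45 = 0.6602; cost = 8.47%.
Preferred: weight = 7.06/59.45 = 0.1188; cost = 6.73%.
Private placement notes: weight = 13.14/59.45 = 0.2210; after-tax cost = 3.33% × (1 − 31%) = 2.2977%.
WACC = 0.6602 × 8.4700% + 0.1188 × 6.7300% + 0.2210 × 2.2977% = 6.8991%.

6.90%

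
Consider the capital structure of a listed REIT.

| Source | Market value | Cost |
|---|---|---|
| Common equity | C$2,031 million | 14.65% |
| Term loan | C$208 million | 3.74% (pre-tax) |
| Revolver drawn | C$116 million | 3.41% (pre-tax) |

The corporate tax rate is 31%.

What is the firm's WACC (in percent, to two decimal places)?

Total capital V = 2031 + 208 + 116 = 2355.
Equity: weight = 2031/2355 = 0.8624; cost = 14.65%.
Term loan: weight = 208/2355 = 0.0883; after-tax cost = 3.74% × (1 − 31%) = 2.5806%.
Revolver drawn: weight = 116/2355 = 0.0493; after-tax cost = 3.41% × (1 − 31%) = 2.3529%.
WACC = 0.8624 × 14.6500% + 0.0883 × 2.5806% + 0.0493 × 2.3529% = 12.9783%.

12.98%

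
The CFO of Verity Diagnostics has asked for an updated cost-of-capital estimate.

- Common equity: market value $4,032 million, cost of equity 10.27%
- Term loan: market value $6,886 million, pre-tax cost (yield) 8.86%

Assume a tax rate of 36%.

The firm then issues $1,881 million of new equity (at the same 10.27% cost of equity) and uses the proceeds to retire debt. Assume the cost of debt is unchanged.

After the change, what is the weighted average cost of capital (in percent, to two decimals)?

After the change:
Total capital V = 5913 + 5005 = 10918.
Equity: weight = 5913/10918 = 0.5416; cost = 10.27%.
Term loan: weight = 5005/10918 = 0.4584; after-tax cost = 8.86% × (1 − 36%) = 5.6704%.
WACC = 0.5416 × 10.2700% + 0.4584 × 5.6704% = 8.1615%.

8.16%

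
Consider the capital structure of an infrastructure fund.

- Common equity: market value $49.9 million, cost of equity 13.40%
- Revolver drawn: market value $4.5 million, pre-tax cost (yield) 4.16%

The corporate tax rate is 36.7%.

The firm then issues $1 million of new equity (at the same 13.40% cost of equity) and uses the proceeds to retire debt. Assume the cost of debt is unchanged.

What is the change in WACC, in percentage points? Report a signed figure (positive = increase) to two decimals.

Current WACC:
Total capital V = 49.9 + 4.5 = 54.4.
Equity: weight = 49.9/54.4 = 0.9173; cost = 13.4%.
Revolver drawn: weight = 4.5/54.4 = 0.0827; after-tax cost = 4.16% × (1 − 36.7%) = 2.6333%.
WACC = 0.9173 × 13.4000% + 0.0827 × 2.6333% = 12.5094%.
After the change:
Total capital V = 50.9 + 3.5 = 54.4.
Equity: weight = 50.9/54.4 = 0.9357; cost = 13.4%.
Revolver drawn: weight = 3.5/54.4 = 0.0643; after-tax cost = 4.16% × (1 − 36.7%) = 2.6333%.
WACC = 0.9357 × 13.4000% + 0.0643 × 2.6333% = 12.7073%.
Change in WACC = 12.7073% − 12.5094% = 0.1979 pp.

+0.20 pp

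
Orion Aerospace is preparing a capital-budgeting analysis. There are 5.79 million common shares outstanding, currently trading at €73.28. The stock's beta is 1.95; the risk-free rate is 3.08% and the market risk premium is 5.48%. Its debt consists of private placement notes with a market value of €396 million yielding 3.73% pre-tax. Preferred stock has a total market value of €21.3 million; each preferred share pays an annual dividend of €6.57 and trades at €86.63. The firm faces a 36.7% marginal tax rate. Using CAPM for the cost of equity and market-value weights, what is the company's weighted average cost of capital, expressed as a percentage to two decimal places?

8.24%

Cost of equity via CAPM: Re = 3.08% + 1.95 × 5.48% = 13.7660%.
Cost of preferred: Rp = 6.57 / 86.63 = 7.5840%.
Market value of equity E = 73.28 × 5.79m = 424.2912m.
Total capital V = 424.2912 + 21.3 + 396 = 841.5912.
Equity: weight = 424.2912/841.5912 = 0.5042; cost = 13.766%.
Preferred: weight = 21.3/841.5912 = 0.0253; cost = 7.584%.
Private placement notes: weight = 396/841.5912 = 0.4705; after-tax cost = 3.73% × (1 − 36.7%) = 2.3611%.
WACC = 0.5042 × 13.7660% + 0.0253 × 7.5840% + 0.4705 × 2.3611% = 8.2431%.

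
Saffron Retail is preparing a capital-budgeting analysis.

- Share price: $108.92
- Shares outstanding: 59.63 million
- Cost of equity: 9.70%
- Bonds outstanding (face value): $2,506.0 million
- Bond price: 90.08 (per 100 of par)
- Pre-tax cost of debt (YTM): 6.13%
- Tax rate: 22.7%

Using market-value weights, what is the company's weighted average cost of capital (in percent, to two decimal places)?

Market value of equity E = 108.92 × 59.63m = 6494.8996m. Market value of debt D = 2506m × 90.08/100 = 2257.4048m.
Total capital V = 6494.8996 + 2257.4048 = 8752.3044.
Equity: weight = 6494.8996/8752.3044 = 0.7421; cost = 9.7%.
Bonds outstanding: weight = 2257.4048/8752.3044 = 0.2579; after-tax cost = 6.13% × (1 − 22.7%) = 4.7385%.
WACC = 0.7421 × 9.7000% + 0.2579 × 4.7385% = 8.4203%.

8.42%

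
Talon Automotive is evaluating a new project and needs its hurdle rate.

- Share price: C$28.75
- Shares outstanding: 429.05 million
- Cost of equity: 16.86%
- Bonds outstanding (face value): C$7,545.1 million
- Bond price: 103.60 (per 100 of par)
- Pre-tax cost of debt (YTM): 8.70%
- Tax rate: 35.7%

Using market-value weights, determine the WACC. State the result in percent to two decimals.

Market value of equity E = 28.75 × 429.05m = 12335.1875m. Market value of debt D = 7545.1m × 103.6/100 = 7816.7236m.
Total capital V = 12335.1875 + 7816.7236 = 20151.9111.
Equity: weight = 12335.1875/20151.9111 = 0.6121; cost = 16.86%.
Bonds outstanding: weight = 7816.7236/20151.9111 = 0.3879; after-tax cost = 8.7% × (1 − 35.7%) = 5.5941%.
WACC = 0.6121 × 16.8600% + 0.3879 × 5.5941% = 12.4901%.

12.49%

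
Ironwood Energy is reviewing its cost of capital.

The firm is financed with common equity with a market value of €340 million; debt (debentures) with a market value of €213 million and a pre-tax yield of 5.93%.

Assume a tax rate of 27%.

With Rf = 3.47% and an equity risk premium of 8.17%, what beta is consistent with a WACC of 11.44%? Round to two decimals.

1.52

Total capital V = 340 + 213 = 553.
Equity weight = 340/553 = 0.6148.
Debentures weight = 213/553 = 0.3852.
Debt contribution = 0.3852 × 5.93% × (1 − 27%) = 1.6674%.
Required equity contribution = 11.44% − 1.6674% = 9.7726%  ⇒  Re = 15.8949%.
CAPM: 15.8949% = 3.47% + β × 8.17%  ⇒  β = 1.5208.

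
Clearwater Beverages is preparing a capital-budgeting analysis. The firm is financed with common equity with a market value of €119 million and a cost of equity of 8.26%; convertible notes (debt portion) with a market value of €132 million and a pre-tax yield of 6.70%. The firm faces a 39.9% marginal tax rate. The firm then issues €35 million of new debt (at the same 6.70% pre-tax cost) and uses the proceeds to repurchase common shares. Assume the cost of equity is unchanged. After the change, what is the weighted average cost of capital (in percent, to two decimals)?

After the change:
Total capital V = 84 + 167 = 251.
Equity: weight = 84/251 = 0.3347; cost = 8.26%.
Convertible notes (debt portion): weight = 167/251 = 0.6653; after-tax cost = 6.7% × (1 − 39.9%) = 4.0267%.
WACC = 0.3347 × 8.2600% + 0.6653 × 4.0267% = 5.4434%.

5.44%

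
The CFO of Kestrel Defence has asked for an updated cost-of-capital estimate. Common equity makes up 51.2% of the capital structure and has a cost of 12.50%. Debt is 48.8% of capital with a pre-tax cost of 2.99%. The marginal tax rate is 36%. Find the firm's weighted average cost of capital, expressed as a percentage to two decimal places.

After-tax cost of debt = 2.99% × (1 − 36%) = 1.9136%.
WACC = 0.512 × 12.5000% + 0.488 × 1.9136% = 7.3338%.

7.33%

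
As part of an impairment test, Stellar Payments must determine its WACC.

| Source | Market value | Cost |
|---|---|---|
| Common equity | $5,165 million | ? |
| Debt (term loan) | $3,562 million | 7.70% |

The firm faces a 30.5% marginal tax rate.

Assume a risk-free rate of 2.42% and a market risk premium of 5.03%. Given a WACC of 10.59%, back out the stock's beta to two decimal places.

2.34

Total capital V = 5165 + 3562 = 8727.
Equity weight = 5165/8727 = 0.5918.
Term loan weight = 3562/8727 = 0.4082.
Debt contribution = 0.4082 × 7.7% × (1 − 30.5%) = 2.1843%.
Required equity contribution = 10.59% − 2.1843% = 8.4057%  ⇒  Re = 14.2027%.
CAPM: 14.2027% = 2.42% + β × 5.03%  ⇒  β = 2.3425.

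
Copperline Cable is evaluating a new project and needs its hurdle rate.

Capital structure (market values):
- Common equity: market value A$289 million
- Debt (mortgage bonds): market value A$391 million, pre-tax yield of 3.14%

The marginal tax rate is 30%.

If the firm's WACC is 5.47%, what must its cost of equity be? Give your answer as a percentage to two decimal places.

Total capital V = 289 + 391 = 680.
Equity weight = 289/680 = 0.4250.
Mortgage bonds weight = 391/680 = 0.5750.
Debt contribution = 0.5750 × 3.14% × (1 − 30%) = 1.2638%.
Required equity contribution = 5.47% − 1.2638% = 4.2062%.
Re = 4.2062% / 0.4250 = 9.8968%.

9.90%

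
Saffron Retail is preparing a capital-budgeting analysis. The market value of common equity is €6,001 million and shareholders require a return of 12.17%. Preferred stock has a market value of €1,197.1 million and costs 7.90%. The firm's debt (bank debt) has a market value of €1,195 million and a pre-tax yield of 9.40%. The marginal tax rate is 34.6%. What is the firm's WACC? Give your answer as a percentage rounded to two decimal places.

Total capital V = 6001 + 1197.1 + 1195 = 8393.1.
Equity: weight = 6001/8393.1 = 0.7150; cost = 12.17%.
Preferred: weight = 1197.1/8393.1 = 0.1426; cost = 7.9%.
Bank debt: weight = 1195/8393.1 = 0.1424; after-tax cost = 9.4% × (1 − 34.6%) = 6.1476%.
WACC = 0.7150 × 12.1700% + 0.1426 × 7.9000% + 0.1424 × 6.1476% = 10.7035%.

10.70%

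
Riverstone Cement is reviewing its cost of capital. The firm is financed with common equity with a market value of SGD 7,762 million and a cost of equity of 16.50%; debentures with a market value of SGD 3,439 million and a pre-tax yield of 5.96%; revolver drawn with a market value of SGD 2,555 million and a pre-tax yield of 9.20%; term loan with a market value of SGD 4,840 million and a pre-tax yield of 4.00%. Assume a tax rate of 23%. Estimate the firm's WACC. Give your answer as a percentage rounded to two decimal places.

9.51%

Total capital V = 7762 + 3439 + 2555 + 4840 = 18596.
Equity: weight = 7762/18596 = 0.4174; cost = 16.5%.
Debentures: weight = 3439/18596 = 0.1849; after-tax cost = 5.96% × (1 − 23%) = 4.5892%.
Revolver drawn: weight = 2555/18596 = 0.1374; after-tax cost = 9.2% × (1 − 23%) = 7.0840%.
Term loan: weight = 4840/18596 = 0.2603; after-tax cost = 4% × (1 − 23%) = 3.0800%.
WACC = 0.4174 × 16.5000% + 0.1849 × 4.5892% + 0.1374 × 7.0840% + 0.2603 × 3.0800% = 9.5108%.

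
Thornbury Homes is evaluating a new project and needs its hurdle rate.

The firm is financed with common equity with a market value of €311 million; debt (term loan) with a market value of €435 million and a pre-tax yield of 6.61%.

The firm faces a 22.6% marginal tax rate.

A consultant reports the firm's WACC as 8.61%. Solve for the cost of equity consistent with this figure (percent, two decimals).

13.50%

Total capital V = 311 + 435 = 746.
Equity weight = 311/746 = 0.4169.
Term loan weight = 435/746 = 0.5831.
Debt contribution = 0.5831 × 6.61% × (1 − 22.6%) = 2.9833%.
Required equity contribution = 8.61% − 2.9833% = 5.6267%.
Re = 5.6267% / 0.4169 = 13.4969%.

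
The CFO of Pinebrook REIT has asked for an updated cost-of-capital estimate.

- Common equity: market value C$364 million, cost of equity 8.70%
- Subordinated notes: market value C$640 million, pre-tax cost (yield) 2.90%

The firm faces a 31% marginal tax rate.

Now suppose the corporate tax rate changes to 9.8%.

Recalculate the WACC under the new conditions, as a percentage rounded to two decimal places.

4.82%

After the change:
Total capital V = 364 + 640 = 1004.
Equity: weight = 364/1004 = 0.3625; cost = 8.7%.
Subordinated notes: weight = 640/1004 = 0.6375; after-tax cost = 2.9% × (1 − 9.8%) = 2.6158%.
WACC = 0.3625 × 8.7000% + 0.6375 × 2.6158% = 4.8216%.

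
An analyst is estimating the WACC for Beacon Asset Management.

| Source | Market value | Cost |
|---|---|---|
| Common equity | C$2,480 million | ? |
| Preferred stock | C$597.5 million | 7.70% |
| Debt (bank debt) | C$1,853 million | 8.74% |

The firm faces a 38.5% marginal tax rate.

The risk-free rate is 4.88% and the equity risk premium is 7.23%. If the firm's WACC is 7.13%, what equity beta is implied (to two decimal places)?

0.47

Total capital V = 2480 + 597.5 + 1853 = 4930.5.
Equity weight = 2480/4930.5 = 0.5030.
Preferred weight = 597.5/4930.5 = 0.1212.
Bank debt weight = 1853/4930.5 = 0.3758.
Debt contribution = 0.3758 × 8.74% × (1 − 38.5%) = 2.0201%.
Preferred contribution = 0.1212 × 7.7% = 0.9331%.
Required equity contribution = 7.13% − 2.9532% = 4.1768%  ⇒  Re = 8.3039%.
CAPM: 8.3039% = 4.88% + β × 7.23%  ⇒  β = 0.4736.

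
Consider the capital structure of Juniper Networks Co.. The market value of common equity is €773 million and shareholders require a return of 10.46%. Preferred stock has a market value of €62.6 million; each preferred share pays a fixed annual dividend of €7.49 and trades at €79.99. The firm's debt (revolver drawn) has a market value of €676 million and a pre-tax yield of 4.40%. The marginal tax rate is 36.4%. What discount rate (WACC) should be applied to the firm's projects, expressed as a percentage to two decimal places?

Cost of preferred: Rp = 7.49 / 79.99 = 9.3637%.
Total capital V = 773 + 62.6 + 676 = 1511.6.
Equity: weight = 773/1511.6 = 0.5114; cost = 10.46%.
Preferred: weight = 62.6/1511.6 = 0.0414; cost = 9.3637%.
Revolver drawn: weight = 676/1511.6 = 0.4472; after-tax cost = 4.4% × (1 − 36.4%) = 2.7984%.
WACC = 0.5114 × 10.4600% + 0.0414 × 9.3637% + 0.4472 × 2.7984% = 6.9883%.

6.99%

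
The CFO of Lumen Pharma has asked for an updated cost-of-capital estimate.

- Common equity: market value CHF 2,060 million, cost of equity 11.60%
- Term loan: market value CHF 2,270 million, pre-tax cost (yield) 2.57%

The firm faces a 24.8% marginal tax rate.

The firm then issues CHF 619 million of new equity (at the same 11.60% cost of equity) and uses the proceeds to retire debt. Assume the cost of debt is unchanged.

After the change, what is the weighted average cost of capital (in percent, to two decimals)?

After the change:
Total capital V = 2679 + 1651 = 4330.
Equity: weight = 2679/4330 = 0.6187; cost = 11.6%.
Term loan: weight = 1651/4330 = 0.3813; after-tax cost = 2.57% × (1 − 24.8%) = 1.9326%.
WACC = 0.6187 × 11.6000% + 0.3813 × 1.9326% = 7.9139%.

7.91%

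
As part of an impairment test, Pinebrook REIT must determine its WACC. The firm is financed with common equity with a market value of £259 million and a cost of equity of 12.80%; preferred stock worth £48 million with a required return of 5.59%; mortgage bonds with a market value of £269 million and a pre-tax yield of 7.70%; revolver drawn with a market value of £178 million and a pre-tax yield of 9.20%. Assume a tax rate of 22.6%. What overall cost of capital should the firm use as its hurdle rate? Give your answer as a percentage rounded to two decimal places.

Total capital V = 259 + 48 + 269 + 178 = 754.
Equity: weight = 259/754 = 0.3435; cost = 12.8%.
Preferred: weight = 48/754 = 0.0637; cost = 5.59%.
Mortgage bonds: weight = 269/754 = 0.3568; after-tax cost = 7.7% × (1 − 22.6%) = 5.9598%.
Revolver drawn: weight = 178/754 = 0.2361; after-tax cost = 9.2% × (1 − 22.6%) = 7.1208%.
WACC = 0.3435 × 12.8000% + 0.0637 × 5.5900% + 0.3568 × 5.9598% + 0.2361 × 7.1208% = 8.5600%.

8.56%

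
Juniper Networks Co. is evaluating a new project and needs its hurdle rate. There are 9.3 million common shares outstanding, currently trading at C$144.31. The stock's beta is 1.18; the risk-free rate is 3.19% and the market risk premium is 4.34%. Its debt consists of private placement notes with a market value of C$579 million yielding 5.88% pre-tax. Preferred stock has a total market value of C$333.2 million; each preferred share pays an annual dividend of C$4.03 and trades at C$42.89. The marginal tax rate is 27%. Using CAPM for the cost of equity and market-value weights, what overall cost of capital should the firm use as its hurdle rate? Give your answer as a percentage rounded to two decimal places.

7.44%

Cost of equity via CAPM: Re = 3.19% + 1.18 × 4.34% = 8.3112%.
Cost of preferred: Rp = 4.03 / 42.89 = 9.3961%.
Market value of equity E = 144.31 × 9.3m = 1342.083m.
Total capital V = 1342.083 + 333.2 + 579 = 2254.283.
Equity: weight = 1342.083/2254.283 = 0.5953; cost = 8.3112%.
Preferred: weight = 333.2/2254.283 = 0.1478; cost = 9.3961%.
Private placement notes: weight = 579/2254.283 = 0.2568; after-tax cost = 5.88% × (1 − 27%) = 4.2924%.
WACC = 0.5953 × 8.3112% + 0.1478 × 9.3961% + 0.2568 × 4.2924% = 7.4394%.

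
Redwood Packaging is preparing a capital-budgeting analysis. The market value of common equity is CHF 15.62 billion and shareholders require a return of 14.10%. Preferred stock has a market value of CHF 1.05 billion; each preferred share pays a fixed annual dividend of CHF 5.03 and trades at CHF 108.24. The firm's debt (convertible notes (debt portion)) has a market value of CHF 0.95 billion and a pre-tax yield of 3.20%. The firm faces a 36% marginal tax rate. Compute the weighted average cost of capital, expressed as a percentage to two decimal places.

Cost of preferred: Rp = 5.03 / 108.24 = 4.6471%.
Total capital V = 15.62 + 1.05 + 0.95 = 17.62.
Equity: weight = 15.62/17.62 = 0.8865; cost = 14.1%.
Preferred: weight = 1.05/17.62 = 0.0596; cost = 4.6471%.
Convertible notes (debt portion): weight = 0.95/17.62 = 0.0539; after-tax cost = 3.2% × (1 − 36%) = 2.0480%.
WACC = 0.8865 × 14.1000% + 0.0596 × 4.6471% + 0.0539 × 2.0480% = 12.8869%.

12.89%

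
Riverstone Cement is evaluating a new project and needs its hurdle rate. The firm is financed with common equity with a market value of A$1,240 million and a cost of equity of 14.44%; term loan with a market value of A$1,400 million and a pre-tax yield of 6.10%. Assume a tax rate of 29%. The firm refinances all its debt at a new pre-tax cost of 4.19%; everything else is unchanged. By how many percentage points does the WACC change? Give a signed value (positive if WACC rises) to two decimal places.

Current WACC:
Total capital V = 1240 + 1400 = 2640.
Equity: weight = 1240/2640 = 0.4697; cost = 14.44%.
Term loan: weight = 1400/2640 = 0.5303; after-tax cost = 6.1% × (1 − 29%) = 4.3310%.
WACC = 0.4697 × 14.4400% + 0.5303 × 4.3310% = 9.0792%.
After the change:
Total capital V = 1240 + 1400 = 2640.
Equity: weight = 1240/2640 = 0.4697; cost = 14.44%.
Term loan: weight = 1400/2640 = 0.5303; after-tax cost = 4.19% × (1 − 29%) = 2.9749%.
WACC = 0.4697 × 14.4400% + 0.5303 × 2.9749% = 8.3600%.
Change in WACC = 8.3600% − 9.0792% = -0.7191 pp.

-0.72 pp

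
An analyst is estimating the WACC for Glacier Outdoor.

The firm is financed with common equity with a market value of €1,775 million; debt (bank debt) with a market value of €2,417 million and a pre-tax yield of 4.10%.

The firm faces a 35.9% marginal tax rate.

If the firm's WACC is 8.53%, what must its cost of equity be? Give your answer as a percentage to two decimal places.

16.57%

Total capital V = 1775 + 2417 = 4192.
Equity weight = 1775/4192 = 0.4234.
Bank debt weight = 2417/4192 = 0.5766.
Debt contribution = 0.5766 × 4.1% × (1 − 35.9%) = 1.5153%.
Required equity contribution = 8.53% − 1.5153% = 7.0147%.
Re = 7.0147% / 0.4234 = 16.5666%.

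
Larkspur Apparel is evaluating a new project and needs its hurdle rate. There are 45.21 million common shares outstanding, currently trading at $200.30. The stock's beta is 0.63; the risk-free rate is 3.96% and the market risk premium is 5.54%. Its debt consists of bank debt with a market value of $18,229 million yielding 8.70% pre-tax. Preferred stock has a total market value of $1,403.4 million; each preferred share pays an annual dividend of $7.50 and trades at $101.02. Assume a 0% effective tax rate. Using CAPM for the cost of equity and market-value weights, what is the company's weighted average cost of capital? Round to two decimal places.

8.24%

Cost of equity via CAPM: Re = 3.96% + 0.63 × 5.54% = 7.4502%.
Cost of preferred: Rp = 7.5 / 101.02 = 7.4243%.
Market value of equity E = 200.3 × 45.21m = 9055.563m.
Total capital V = 9055.563 + 1403.4 + 18229 = 28687.963.
Equity: weight = 9055.563/28687.963 = 0.3157; cost = 7.4502%.
Preferred: weight = 1403.4/28687.963 = 0.0489; cost = 7.4243%.
Bank debt: weight = 18229/28687.963 = 0.6354; after-tax cost = 8.7% × (1 − 0%) = 8.7000%.
WACC = 0.3157 × 7.4502% + 0.0489 × 7.4243% + 0.6354 × 8.7000% = 8.2431%.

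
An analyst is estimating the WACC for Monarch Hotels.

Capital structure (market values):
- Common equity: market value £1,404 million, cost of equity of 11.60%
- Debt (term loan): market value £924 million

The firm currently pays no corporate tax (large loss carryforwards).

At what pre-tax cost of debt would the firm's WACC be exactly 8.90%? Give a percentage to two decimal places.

Total capital V = 1404 + 924 = 2328.
Equity weight = 1404/2328 = 0.6031.
Term loan weight = 924/2328 = 0.3969.
Equity contribution = 0.6031 × 11.6% = 6.9959%.
Remaining for debt = 8.9% − 6.9959% = 1.9041%.
Rd × (1 − 0%) × 0.3969 = 1.9041%  ⇒  Rd = 4.7974%.

4.80%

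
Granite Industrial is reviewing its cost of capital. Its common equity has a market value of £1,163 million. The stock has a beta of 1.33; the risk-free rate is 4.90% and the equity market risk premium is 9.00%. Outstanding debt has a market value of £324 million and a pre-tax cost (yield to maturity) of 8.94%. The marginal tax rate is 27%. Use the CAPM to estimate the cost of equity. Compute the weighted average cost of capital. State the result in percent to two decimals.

14.62%

Cost of equity via CAPM: Re = 4.9% + 1.33 × 9.0% = 16.8700%.
Total capital V = 1163 + 324 = 1487.
Equity: weight = 1163/1487 = 0.7821; cost = 16.87%.
Debt: weight = 324/1487 = 0.2179; after-tax cost = 8.94% × (1 − 27%) = 6.5262%.
WACC = 0.7821 × 16.8700% + 0.2179 × 6.5262% = 14.6162%.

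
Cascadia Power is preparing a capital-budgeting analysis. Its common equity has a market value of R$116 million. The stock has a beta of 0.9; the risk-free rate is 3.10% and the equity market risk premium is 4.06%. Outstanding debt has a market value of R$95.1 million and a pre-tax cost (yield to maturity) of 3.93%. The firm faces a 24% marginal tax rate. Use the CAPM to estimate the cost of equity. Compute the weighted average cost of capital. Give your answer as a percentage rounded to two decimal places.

5.06%

Cost of equity via CAPM: Re = 3.1% + 0.9 × 4.06% = 6.7540%.
Total capital V = 116 + 95.1 = 211.1.
Equity: weight = 116/211.1 = 0.5495; cost = 6.754%.
Debt: weight = 95.1/211.1 = 0.4505; after-tax cost = 3.93% × (1 − 24%) = 2.9868%.
WACC = 0.5495 × 6.7540% + 0.4505 × 2.9868% = 5.0569%.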